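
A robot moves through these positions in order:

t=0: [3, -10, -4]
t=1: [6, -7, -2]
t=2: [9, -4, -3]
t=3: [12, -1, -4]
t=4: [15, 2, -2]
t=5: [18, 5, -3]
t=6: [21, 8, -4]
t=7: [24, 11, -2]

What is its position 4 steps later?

[36, 23, -3]

First: linear, +3 per step → 36 at step 11.
Second: linear, +3 per step → 23 at step 11.
Third: cycles through -4, -2, -3 every 3 steps. Step 11 lands at position 2 of the cycle → -3.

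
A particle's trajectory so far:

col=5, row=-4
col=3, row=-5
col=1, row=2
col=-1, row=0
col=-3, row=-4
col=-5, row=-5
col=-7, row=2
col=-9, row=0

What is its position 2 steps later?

col=-13, row=-5

Col: linear, -2 per step → -13 at step 9.
Row: cycles through -4, -5, 2, 0 every 4 steps. Step 9 lands at position 1 of the cycle → -5.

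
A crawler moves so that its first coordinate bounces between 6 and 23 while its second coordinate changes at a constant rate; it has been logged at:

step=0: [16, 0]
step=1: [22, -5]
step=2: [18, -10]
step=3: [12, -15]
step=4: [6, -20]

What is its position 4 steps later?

[16, -40]

The first coordinate travels 6 per step and bounces off the walls at 6 and 23.
  step 5: 6 → 12
  step 6: 12 → 18
  step 7: 18 → 22
  step 8: 22 → 16
The second coordinate changes by -5 each step: at step 8 it is -40.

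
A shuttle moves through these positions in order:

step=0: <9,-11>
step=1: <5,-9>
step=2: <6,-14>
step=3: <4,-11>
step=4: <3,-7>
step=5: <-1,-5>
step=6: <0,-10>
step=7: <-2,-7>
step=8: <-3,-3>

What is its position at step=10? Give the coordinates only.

<-6,-6>

Step-to-step displacements: <-4,+2>, <+1,-5>, <-2,+3>, <-1,+4>, <-4,+2>, <+1,-5>, <-2,+3>, <-1,+4> — a repeating cycle of length 4.
step 9: apply <-4,+2> → <-7,-1>
step 10: apply <+1,-5> → <-6,-6>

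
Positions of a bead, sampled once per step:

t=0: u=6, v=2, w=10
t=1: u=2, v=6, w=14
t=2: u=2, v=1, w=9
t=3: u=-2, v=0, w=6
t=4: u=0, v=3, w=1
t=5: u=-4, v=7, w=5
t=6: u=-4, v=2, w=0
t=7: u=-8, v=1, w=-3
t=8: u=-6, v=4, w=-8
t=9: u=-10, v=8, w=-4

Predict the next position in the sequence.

The moves between consecutive positions are (-4, +4, +4), (+0, -5, -5), (-4, -1, -3), (+2, +3, -5), (-4, +4, +4), (+0, -5, -5), (-4, -1, -3), (+2, +3, -5), (-4, +4, +4); they repeat the 4-cycle [(-4, +4, +4), (+0, -5, -5), (-4, -1, -3), (+2, +3, -5)].
step 10: apply (+0, -5, -5) → u=-10, v=3, w=-9

u=-10, v=3, w=-9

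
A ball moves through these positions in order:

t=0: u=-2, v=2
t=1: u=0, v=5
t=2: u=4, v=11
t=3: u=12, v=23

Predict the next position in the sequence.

u=28, v=47

The jumps are (+2, +3), (+4, +6), (+8, +12) — a geometric progression with ratio 2.
step 4: u=12, v=23 + (+16, +24) → u=28, v=47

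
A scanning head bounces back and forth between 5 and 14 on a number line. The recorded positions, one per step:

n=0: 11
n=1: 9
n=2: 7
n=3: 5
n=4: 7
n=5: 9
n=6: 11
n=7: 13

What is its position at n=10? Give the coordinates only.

The value reflects between 5 and 14, moving 2 per step.
  step 8: 13 → 13
  step 9: 13 → 11
  step 10: 11 → 9

9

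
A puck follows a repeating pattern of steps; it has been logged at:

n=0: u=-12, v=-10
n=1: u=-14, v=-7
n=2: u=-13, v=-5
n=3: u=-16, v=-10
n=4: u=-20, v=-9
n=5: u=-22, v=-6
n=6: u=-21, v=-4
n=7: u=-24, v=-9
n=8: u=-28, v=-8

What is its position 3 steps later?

Step-to-step displacements: (-2,+3), (+1,+2), (-3,-5), (-4,+1), (-2,+3), (+1,+2), (-3,-5), (-4,+1) — a repeating cycle of length 4.
step 9: apply (-2,+3) → u=-30, v=-5
step 10: apply (+1,+2) → u=-29, v=-3
step 11: apply (-3,-5) → u=-32, v=-8

u=-32, v=-8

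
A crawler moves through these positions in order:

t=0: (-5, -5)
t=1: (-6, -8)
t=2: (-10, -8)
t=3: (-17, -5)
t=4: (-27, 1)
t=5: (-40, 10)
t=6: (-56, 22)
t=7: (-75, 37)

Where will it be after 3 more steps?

(-150, 100)

First differences are (-1, -3), (-4, +0), (-7, +3), (-10, +6), (-13, +9), (-16, +12), (-19, +15); their common second difference is (-3, +3) (constant acceleration).
step 8: (-75, 37) + (-22, +18) → (-97, 55)
step 9: (-97, 55) + (-25, +21) → (-122, 76)
step 10: (-122, 76) + (-28, +24) → (-150, 100)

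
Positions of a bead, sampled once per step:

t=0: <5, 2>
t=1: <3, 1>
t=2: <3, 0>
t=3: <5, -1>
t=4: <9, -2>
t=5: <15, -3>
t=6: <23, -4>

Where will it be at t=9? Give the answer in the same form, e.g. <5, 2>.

<59, -7>

Successive displacements: <-2, -1>, <+0, -1>, <+2, -1>, <+4, -1>, <+6, -1>, <+8, -1> — each changes by <+2, +0>.
step 7: <23, -4> + <+10, -1> → <33, -5>
step 8: <33, -5> + <+12, -1> → <45, -6>
step 9: <45, -6> + <+14, -1> → <59, -7>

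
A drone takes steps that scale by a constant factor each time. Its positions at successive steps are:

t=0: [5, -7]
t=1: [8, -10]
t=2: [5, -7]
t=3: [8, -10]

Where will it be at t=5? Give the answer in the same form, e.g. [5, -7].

Consecutive displacements [+3, -3], [-3, +3], [+3, -3] scale by a factor of -1 each step.
step 4: [8, -10] + [-3, +3] → [5, -7]
step 5: [5, -7] + [+3, -3] → [8, -10]

[8, -10]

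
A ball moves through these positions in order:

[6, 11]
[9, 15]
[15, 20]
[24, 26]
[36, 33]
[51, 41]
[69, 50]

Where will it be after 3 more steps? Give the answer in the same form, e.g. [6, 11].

[141, 83]

Taking differences between consecutive positions: [+3, +4], [+6, +5], [+9, +6], [+12, +7], [+15, +8], [+18, +9]. These grow by [+3, +1] each step.
step 7: [69, 50] + [+21, +10] → [90, 60]
step 8: [90, 60] + [+24, +11] → [114, 71]
step 9: [114, 71] + [+27, +12] → [141, 83]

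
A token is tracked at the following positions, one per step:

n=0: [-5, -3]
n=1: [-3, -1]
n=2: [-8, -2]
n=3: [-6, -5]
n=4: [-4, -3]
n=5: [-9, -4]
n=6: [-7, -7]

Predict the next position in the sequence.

[-5, -5]

Step-to-step displacements: [+2, +2], [-5, -1], [+2, -3], [+2, +2], [-5, -1], [+2, -3] — a repeating cycle of length 3.
step 7: apply [+2, +2] → [-5, -5]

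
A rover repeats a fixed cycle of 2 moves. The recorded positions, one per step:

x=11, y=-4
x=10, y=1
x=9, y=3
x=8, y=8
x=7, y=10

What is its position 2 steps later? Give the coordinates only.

Differencing gives (-1, +5), (-1, +2), (-1, +5), (-1, +2). This is the pattern (-1, +5), (-1, +2) repeated.
step 5: apply (-1, +5) → x=6, y=15
step 6: apply (-1, +2) → x=5, y=17

x=5, y=17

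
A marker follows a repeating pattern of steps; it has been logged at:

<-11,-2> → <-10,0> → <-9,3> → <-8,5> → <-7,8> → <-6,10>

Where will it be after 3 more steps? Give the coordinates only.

<-3,18>

The moves between consecutive positions are <+1,+2>, <+1,+3>, <+1,+2>, <+1,+3>, <+1,+2>; they repeat the 2-cycle [<+1,+2>, <+1,+3>].
step 6: apply <+1,+3> → <-5,13>
step 7: apply <+1,+2> → <-4,15>
step 8: apply <+1,+3> → <-3,18>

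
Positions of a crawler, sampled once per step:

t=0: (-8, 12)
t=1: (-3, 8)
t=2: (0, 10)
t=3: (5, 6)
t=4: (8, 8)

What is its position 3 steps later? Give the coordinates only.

Differencing gives (+5, -4), (+3, +2), (+5, -4), (+3, +2). This is the pattern (+5, -4), (+3, +2) repeated.
step 5: apply (+5, -4) → (13, 4)
step 6: apply (+3, +2) → (16, 6)
step 7: apply (+5, -4) → (21, 2)

(21, 2)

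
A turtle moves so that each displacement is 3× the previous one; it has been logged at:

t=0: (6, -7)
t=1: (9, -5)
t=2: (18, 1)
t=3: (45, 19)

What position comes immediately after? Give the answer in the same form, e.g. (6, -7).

(126, 73)

The jumps are (+3, +2), (+9, +6), (+27, +18) — a geometric progression with ratio 3.
step 4: (45, 19) + (+81, +54) → (126, 73)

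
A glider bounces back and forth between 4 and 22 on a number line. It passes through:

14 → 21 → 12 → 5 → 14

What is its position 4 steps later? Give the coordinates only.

14

The value travels 9 per step and bounces off the walls at 4 and 22.
  step 5: 14 → 21
  step 6: 21 → 12
  step 7: 12 → 5
  step 8: 5 → 14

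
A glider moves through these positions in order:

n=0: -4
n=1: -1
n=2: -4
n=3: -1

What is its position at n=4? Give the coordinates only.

Consecutive displacements +3, -3, +3 scale by a factor of -1 each step.
step 4: -1 − 3 → -4

-4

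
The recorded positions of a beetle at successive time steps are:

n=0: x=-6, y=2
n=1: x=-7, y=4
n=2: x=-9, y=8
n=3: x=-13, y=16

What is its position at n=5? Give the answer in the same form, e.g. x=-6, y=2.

x=-37, y=64

The jumps are (-1,+2), (-2,+4), (-4,+8) — a geometric progression with ratio 2.
step 4: x=-13, y=16 + (-8,+16) → x=-21, y=32
step 5: x=-21, y=32 + (-16,+32) → x=-37, y=64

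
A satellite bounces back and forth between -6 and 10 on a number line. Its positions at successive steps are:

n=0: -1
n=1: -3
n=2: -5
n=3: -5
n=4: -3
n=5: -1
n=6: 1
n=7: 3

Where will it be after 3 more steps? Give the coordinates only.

The value reflects between -6 and 10, moving 2 per step.
  step 8: 3 → 5
  step 9: 5 → 7
  step 10: 7 → 9

9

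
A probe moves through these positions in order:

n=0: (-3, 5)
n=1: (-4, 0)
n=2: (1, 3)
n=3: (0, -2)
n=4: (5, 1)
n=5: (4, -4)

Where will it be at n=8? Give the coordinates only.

(13, -3)

The moves between consecutive positions are (-1, -5), (+5, +3), (-1, -5), (+5, +3), (-1, -5); they repeat the 2-cycle [(-1, -5), (+5, +3)].
step 6: apply (+5, +3) → (9, -1)
step 7: apply (-1, -5) → (8, -6)
step 8: apply (+5, +3) → (13, -3)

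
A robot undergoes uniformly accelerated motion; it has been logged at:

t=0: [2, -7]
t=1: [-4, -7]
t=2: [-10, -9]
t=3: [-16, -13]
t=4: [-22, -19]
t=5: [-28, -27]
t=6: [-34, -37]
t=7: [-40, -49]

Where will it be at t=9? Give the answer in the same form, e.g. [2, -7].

Successive displacements: [-6, +0], [-6, -2], [-6, -4], [-6, -6], [-6, -8], [-6, -10], [-6, -12] — each changes by [+0, -2].
step 8: [-40, -49] + [-6, -14] → [-46, -63]
step 9: [-46, -63] + [-6, -16] → [-52, -79]

[-52, -79]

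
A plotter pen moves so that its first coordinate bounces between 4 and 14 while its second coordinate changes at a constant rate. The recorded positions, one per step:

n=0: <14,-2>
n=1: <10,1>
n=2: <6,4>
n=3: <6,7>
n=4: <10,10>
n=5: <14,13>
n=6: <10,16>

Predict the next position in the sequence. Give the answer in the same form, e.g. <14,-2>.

<6,19>

The first coordinate travels 4 per step and bounces off the walls at 4 and 14.
  step 7: 10 → 6
The second coordinate changes by +3 each step: at step 7 it is 19.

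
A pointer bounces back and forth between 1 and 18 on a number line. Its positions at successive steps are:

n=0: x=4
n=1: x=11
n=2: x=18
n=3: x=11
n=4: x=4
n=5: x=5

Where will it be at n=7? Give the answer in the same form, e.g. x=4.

x=17

The value reflects between 1 and 18, moving 7 per step.
  step 6: 5 → 12
  step 7: 12 → 17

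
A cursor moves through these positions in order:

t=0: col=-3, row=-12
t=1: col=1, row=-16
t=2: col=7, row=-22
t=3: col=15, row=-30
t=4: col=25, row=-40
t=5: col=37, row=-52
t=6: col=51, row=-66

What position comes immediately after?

Taking differences between consecutive positions: (+4, -4), (+6, -6), (+8, -8), (+10, -10), (+12, -12), (+14, -14). These grow by (+2, -2) each step.
step 7: col=51, row=-66 + (+16, -16) → col=67, row=-82

col=67, row=-82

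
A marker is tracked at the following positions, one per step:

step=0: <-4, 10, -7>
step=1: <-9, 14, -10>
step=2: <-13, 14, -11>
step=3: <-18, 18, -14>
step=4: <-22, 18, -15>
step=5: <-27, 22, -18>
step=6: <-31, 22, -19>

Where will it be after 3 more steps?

<-45, 30, -26>

Step-to-step displacements: <-5, +4, -3>, <-4, +0, -1>, <-5, +4, -3>, <-4, +0, -1>, <-5, +4, -3>, <-4, +0, -1> — a repeating cycle of length 2.
step 7: apply <-5, +4, -3> → <-36, 26, -22>
step 8: apply <-4, +0, -1> → <-40, 26, -23>
step 9: apply <-5, +4, -3> → <-45, 30, -26>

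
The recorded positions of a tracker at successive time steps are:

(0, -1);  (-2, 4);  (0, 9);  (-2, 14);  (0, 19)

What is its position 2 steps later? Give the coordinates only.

(0, 29)

The first coordinate repeats the cycle [0, -2] with period 2; step 6 mod 2 = 0, giving 0.
The second coordinate changes by +5 each step, so at step 6 it is -1 + 6·(5) = 29.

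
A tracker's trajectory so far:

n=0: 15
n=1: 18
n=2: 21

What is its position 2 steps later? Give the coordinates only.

27

Each step adds +3 to the position.
step 3: 21 + 3 → 24
step 4: 24 + 3 → 27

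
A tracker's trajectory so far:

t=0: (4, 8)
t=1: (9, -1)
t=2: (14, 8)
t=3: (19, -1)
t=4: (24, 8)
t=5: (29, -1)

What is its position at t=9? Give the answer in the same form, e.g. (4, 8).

The first coordinate changes by +5 each step, so at step 9 it is 4 + 9·(5) = 49.
The second coordinate repeats the cycle [8, -1] with period 2; step 9 mod 2 = 1, giving -1.

(49, -1)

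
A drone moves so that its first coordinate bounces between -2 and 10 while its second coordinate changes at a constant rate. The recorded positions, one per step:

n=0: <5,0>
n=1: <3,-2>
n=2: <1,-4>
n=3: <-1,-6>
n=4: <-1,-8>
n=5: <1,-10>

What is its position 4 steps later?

<9,-18>

The first coordinate travels 2 per step and bounces off the walls at -2 and 10.
  step 6: 1 → 3
  step 7: 3 → 5
  step 8: 5 → 7
  step 9: 7 → 9
The second coordinate changes by -2 each step: at step 9 it is -18.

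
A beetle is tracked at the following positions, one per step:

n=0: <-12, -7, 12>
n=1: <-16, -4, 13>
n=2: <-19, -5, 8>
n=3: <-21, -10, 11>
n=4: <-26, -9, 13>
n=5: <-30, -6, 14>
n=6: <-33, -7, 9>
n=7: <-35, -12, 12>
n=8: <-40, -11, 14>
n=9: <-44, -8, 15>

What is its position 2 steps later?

Step-to-step displacements: <-4, +3, +1>, <-3, -1, -5>, <-2, -5, +3>, <-5, +1, +2>, <-4, +3, +1>, <-3, -1, -5>, <-2, -5, +3>, <-5, +1, +2>, <-4, +3, +1> — a repeating cycle of length 4.
step 10: apply <-3, -1, -5> → <-47, -9, 10>
step 11: apply <-2, -5, +3> → <-49, -14, 13>

<-49, -14, 13>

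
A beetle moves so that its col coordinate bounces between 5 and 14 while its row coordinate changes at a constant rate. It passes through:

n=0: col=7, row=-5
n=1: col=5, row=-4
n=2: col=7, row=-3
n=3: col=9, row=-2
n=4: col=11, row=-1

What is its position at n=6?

col=13, row=1

The col coordinate travels 2 per step and bounces off the walls at 5 and 14.
  step 5: 11 → 13
  step 6: 13 → 13
The row coordinate changes by +1 each step: at step 6 it is 1.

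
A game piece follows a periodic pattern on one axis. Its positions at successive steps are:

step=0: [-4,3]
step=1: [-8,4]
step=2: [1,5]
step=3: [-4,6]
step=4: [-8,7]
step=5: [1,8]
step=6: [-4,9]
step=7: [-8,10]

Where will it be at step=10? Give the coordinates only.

The first coordinate repeats the cycle [-4, -8, 1] with period 3; step 10 mod 3 = 1, giving -8.
The second coordinate changes by +1 each step, so at step 10 it is 3 + 10·(1) = 13.

[-8,13]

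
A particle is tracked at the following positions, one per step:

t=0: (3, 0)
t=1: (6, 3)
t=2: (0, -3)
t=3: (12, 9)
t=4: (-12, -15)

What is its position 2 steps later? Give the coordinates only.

(-60, -63)

Consecutive displacements (+3, +3), (-6, -6), (+12, +12), (-24, -24) scale by a factor of -2 each step.
step 5: (-12, -15) + (+48, +48) → (36, 33)
step 6: (36, 33) + (-96, -96) → (-60, -63)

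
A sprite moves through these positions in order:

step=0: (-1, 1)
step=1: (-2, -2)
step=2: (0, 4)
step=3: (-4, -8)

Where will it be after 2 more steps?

The jumps are (-1, -3), (+2, +6), (-4, -12) — a geometric progression with ratio -2.
step 4: (-4, -8) + (+8, +24) → (4, 16)
step 5: (4, 16) + (-16, -48) → (-12, -32)

(-12, -32)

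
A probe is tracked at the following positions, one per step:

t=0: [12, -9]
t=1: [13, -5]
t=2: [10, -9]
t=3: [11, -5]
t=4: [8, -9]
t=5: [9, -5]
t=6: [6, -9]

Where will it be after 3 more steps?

[5, -5]

Differencing gives [+1, +4], [-3, -4], [+1, +4], [-3, -4], [+1, +4], [-3, -4]. This is the pattern [+1, +4], [-3, -4] repeated.
step 7: apply [+1, +4] → [7, -5]
step 8: apply [-3, -4] → [4, -9]
step 9: apply [+1, +4] → [5, -5]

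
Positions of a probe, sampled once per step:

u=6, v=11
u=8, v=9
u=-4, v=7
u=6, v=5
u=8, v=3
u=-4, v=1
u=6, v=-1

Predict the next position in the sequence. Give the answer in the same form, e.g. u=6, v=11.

u=8, v=-3

U: cycles through 6, 8, -4 every 3 steps. Step 7 lands at position 1 of the cycle → 8.
V: linear, -2 per step → -3 at step 7.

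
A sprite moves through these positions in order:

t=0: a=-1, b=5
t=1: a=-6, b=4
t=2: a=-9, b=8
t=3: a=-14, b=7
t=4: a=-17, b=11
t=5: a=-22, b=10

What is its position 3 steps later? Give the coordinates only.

Differencing gives (-5, -1), (-3, +4), (-5, -1), (-3, +4), (-5, -1). This is the pattern (-5, -1), (-3, +4) repeated.
step 6: apply (-3, +4) → a=-25, b=14
step 7: apply (-5, -1) → a=-30, b=13
step 8: apply (-3, +4) → a=-33, b=17

a=-33, b=17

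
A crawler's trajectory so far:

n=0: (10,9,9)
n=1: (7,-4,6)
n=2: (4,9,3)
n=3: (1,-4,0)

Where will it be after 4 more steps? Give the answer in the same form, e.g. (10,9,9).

(-11,-4,-12)

The first coordinate changes by -3 each step, so at step 7 it is 10 + 7·(-3) = -11.
The second coordinate repeats the cycle [9, -4] with period 2; step 7 mod 2 = 1, giving -4.
The third coordinate changes by -3 each step, so at step 7 it is 9 + 7·(-3) = -12.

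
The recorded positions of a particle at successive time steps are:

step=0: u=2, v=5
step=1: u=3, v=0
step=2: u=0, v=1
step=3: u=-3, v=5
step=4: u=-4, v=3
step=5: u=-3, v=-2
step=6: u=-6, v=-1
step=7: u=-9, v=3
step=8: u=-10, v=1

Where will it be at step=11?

u=-15, v=1

Differencing gives (+1, -5), (-3, +1), (-3, +4), (-1, -2), (+1, -5), (-3, +1), (-3, +4), (-1, -2). This is the pattern (+1, -5), (-3, +1), (-3, +4), (-1, -2) repeated.
step 9: apply (+1, -5) → u=-9, v=-4
step 10: apply (-3, +1) → u=-12, v=-3
step 11: apply (-3, +4) → u=-15, v=1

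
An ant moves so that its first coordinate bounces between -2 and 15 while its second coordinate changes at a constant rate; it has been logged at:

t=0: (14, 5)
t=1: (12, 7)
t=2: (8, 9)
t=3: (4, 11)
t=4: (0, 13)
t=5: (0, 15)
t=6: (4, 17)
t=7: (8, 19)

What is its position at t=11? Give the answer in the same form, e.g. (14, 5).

The first coordinate reflects between -2 and 15, moving 4 per step.
  step 8: 8 → 12
  step 9: 12 → 14
  step 10: 14 → 10
  step 11: 10 → 6
The second coordinate changes by +2 each step: at step 11 it is 27.

(6, 27)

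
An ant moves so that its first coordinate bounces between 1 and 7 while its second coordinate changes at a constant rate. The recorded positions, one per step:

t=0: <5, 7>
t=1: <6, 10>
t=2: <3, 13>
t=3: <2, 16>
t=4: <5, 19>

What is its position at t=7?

<2, 28>

The first coordinate reflects between 1 and 7, moving 3 per step.
  step 5: 5 → 6
  step 6: 6 → 3
  step 7: 3 → 2
The second coordinate changes by +3 each step: at step 7 it is 28.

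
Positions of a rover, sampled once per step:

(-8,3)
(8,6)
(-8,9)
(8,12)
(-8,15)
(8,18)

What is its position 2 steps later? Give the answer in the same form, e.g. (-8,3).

(8,24)

First: cycles through -8, 8 every 2 steps. Step 7 lands at position 1 of the cycle → 8.
Second: linear, +3 per step → 24 at step 7.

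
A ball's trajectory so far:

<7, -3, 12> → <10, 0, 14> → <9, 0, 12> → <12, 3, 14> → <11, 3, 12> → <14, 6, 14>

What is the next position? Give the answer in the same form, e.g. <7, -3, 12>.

<13, 6, 12>

Differencing gives <+3, +3, +2>, <-1, +0, -2>, <+3, +3, +2>, <-1, +0, -2>, <+3, +3, +2>. This is the pattern <+3, +3, +2>, <-1, +0, -2> repeated.
step 6: apply <-1, +0, -2> → <13, 6, 12>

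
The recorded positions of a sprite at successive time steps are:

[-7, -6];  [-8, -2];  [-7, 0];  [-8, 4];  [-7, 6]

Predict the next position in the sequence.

Step-to-step displacements: [-1, +4], [+1, +2], [-1, +4], [+1, +2] — a repeating cycle of length 2.
step 5: apply [-1, +4] → [-8, 10]

[-8, 10]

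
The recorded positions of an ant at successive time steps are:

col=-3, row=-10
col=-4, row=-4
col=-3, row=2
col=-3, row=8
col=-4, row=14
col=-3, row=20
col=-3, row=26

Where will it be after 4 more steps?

col=-4, row=50

The col coordinate repeats the cycle [-3, -4, -3] with period 3; step 10 mod 3 = 1, giving -4.
The row coordinate changes by +6 each step, so at step 10 it is -10 + 10·(6) = 50.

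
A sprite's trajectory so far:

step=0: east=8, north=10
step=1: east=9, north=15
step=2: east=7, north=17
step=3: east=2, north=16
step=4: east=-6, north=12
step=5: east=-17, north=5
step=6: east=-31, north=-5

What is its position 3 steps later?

Successive displacements: (+1, +5), (-2, +2), (-5, -1), (-8, -4), (-11, -7), (-14, -10) — each changes by (-3, -3).
step 7: east=-31, north=-5 + (-17, -13) → east=-48, north=-18
step 8: east=-48, north=-18 + (-20, -16) → east=-68, north=-34
step 9: east=-68, north=-34 + (-23, -19) → east=-91, north=-53

east=-91, north=-53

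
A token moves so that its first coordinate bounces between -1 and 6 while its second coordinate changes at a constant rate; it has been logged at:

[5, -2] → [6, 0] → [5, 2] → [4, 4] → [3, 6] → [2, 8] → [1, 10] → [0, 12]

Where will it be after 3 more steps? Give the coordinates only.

The first coordinate travels 1 per step and bounces off the walls at -1 and 6.
  step 8: 0 → -1
  step 9: -1 → 0
  step 10: 0 → 1
The second coordinate changes by +2 each step: at step 10 it is 18.

[1, 18]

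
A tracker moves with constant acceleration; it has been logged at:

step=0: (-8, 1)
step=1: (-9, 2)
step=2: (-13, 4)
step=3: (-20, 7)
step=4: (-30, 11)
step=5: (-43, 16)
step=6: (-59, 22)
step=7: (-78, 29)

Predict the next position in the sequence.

(-100, 37)

First differences are (-1, +1), (-4, +2), (-7, +3), (-10, +4), (-13, +5), (-16, +6), (-19, +7); their common second difference is (-3, +1) (constant acceleration).
step 8: (-78, 29) + (-22, +8) → (-100, 37)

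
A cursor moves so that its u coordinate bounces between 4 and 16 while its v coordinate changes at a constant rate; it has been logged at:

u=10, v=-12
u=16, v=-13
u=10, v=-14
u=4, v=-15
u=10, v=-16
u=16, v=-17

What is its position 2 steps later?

The u coordinate travels 6 per step and bounces off the walls at 4 and 16.
  step 6: 16 → 10
  step 7: 10 → 4
The v coordinate changes by -1 each step: at step 7 it is -19.

u=4, v=-19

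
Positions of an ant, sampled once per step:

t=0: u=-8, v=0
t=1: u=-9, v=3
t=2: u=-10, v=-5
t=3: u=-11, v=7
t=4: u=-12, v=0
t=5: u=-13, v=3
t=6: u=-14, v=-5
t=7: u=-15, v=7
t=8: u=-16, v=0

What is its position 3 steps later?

u=-19, v=7

The u coordinate changes by -1 each step, so at step 11 it is -8 + 11·(-1) = -19.
The v coordinate repeats the cycle [0, 3, -5, 7] with period 4; step 11 mod 4 = 3, giving 7.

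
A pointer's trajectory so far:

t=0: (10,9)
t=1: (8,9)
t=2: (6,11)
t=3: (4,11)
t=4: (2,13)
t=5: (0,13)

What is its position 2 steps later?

(-4,15)

The moves between consecutive positions are (-2,+0), (-2,+2), (-2,+0), (-2,+2), (-2,+0); they repeat the 2-cycle [(-2,+0), (-2,+2)].
step 6: apply (-2,+2) → (-2,15)
step 7: apply (-2,+0) → (-4,15)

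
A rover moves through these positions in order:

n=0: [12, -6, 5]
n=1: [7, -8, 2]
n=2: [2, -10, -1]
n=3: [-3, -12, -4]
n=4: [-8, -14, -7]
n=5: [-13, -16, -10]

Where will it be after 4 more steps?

[-33, -24, -22]

Each step adds [-5, -2, -3] to the position.
step 6: [-13, -16, -10] + [-5, -2, -3] → [-18, -18, -13]
step 7: [-18, -18, -13] + [-5, -2, -3] → [-23, -20, -16]
step 8: [-23, -20, -16] + [-5, -2, -3] → [-28, -22, -19]
step 9: [-28, -22, -19] + [-5, -2, -3] → [-33, -24, -22]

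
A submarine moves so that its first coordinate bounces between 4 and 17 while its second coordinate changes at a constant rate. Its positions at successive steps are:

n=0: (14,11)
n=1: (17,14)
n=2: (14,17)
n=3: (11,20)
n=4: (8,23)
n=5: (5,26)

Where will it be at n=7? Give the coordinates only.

(9,32)

The first coordinate reflects between 4 and 17, moving 3 per step.
  step 6: 5 → 6
  step 7: 6 → 9
The second coordinate changes by +3 each step: at step 7 it is 32.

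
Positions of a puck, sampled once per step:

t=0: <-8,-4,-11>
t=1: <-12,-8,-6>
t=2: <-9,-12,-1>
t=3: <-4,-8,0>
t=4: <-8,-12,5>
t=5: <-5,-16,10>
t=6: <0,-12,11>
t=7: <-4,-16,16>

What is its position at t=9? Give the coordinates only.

<4,-16,22>

Step-to-step displacements: <-4,-4,+5>, <+3,-4,+5>, <+5,+4,+1>, <-4,-4,+5>, <+3,-4,+5>, <+5,+4,+1>, <-4,-4,+5> — a repeating cycle of length 3.
step 8: apply <+3,-4,+5> → <-1,-20,21>
step 9: apply <+5,+4,+1> → <4,-16,22>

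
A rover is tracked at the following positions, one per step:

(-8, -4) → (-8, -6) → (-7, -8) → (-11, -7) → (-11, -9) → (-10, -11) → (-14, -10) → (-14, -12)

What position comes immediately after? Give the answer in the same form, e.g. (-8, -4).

Step-to-step displacements: (+0, -2), (+1, -2), (-4, +1), (+0, -2), (+1, -2), (-4, +1), (+0, -2) — a repeating cycle of length 3.
step 8: apply (+1, -2) → (-13, -14)

(-13, -14)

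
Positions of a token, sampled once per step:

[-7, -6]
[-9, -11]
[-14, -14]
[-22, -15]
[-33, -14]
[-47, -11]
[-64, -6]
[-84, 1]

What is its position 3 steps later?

First differences are [-2, -5], [-5, -3], [-8, -1], [-11, +1], [-14, +3], [-17, +5], [-20, +7]; their common second difference is [-3, +2] (constant acceleration).
step 8: [-84, 1] + [-23, +9] → [-107, 10]
step 9: [-107, 10] + [-26, +11] → [-133, 21]
step 10: [-133, 21] + [-29, +13] → [-162, 34]

[-162, 34]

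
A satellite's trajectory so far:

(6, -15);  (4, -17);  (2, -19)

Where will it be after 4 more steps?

(-6, -27)

Each step adds (-2, -2) to the position.
step 3: (2, -19) + (-2, -2) → (0, -21)
step 4: (0, -21) + (-2, -2) → (-2, -23)
step 5: (-2, -23) + (-2, -2) → (-4, -25)
step 6: (-4, -25) + (-2, -2) → (-6, -27)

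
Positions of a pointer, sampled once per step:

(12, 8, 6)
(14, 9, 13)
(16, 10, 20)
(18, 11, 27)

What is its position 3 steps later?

Constant displacement of (+2, +1, +7) per step.
step 4: (18, 11, 27) + (+2, +1, +7) → (20, 12, 34)
step 5: (20, 12, 34) + (+2, +1, +7) → (22, 13, 41)
step 6: (22, 13, 41) + (+2, +1, +7) → (24, 14, 48)

(24, 14, 48)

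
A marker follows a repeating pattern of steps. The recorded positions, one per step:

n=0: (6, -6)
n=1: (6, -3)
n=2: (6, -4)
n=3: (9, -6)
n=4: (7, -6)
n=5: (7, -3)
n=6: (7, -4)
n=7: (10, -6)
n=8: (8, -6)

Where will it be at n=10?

(8, -4)

Step-to-step displacements: (+0, +3), (+0, -1), (+3, -2), (-2, +0), (+0, +3), (+0, -1), (+3, -2), (-2, +0) — a repeating cycle of length 4.
step 9: apply (+0, +3) → (8, -3)
step 10: apply (+0, -1) → (8, -4)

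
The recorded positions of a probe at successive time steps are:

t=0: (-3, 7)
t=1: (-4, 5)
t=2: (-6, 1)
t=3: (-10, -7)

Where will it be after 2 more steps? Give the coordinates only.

The jumps are (-1, -2), (-2, -4), (-4, -8) — a geometric progression with ratio 2.
step 4: (-10, -7) + (-8, -16) → (-18, -23)
step 5: (-18, -23) + (-16, -32) → (-34, -55)

(-34, -55)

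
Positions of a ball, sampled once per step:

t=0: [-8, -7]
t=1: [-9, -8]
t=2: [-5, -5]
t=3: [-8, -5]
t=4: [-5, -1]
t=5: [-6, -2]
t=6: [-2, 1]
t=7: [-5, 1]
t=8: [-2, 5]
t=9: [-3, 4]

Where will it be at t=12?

[1, 11]

Differencing gives [-1, -1], [+4, +3], [-3, +0], [+3, +4], [-1, -1], [+4, +3], [-3, +0], [+3, +4], [-1, -1]. This is the pattern [-1, -1], [+4, +3], [-3, +0], [+3, +4] repeated.
step 10: apply [+4, +3] → [1, 7]
step 11: apply [-3, +0] → [-2, 7]
step 12: apply [+3, +4] → [1, 11]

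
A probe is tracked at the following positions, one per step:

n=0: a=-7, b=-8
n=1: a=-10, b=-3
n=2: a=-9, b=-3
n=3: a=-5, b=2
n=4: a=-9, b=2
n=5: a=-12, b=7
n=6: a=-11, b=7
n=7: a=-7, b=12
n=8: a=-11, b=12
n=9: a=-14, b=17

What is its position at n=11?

Differencing gives (-3, +5), (+1, +0), (+4, +5), (-4, +0), (-3, +5), (+1, +0), (+4, +5), (-4, +0), (-3, +5). This is the pattern (-3, +5), (+1, +0), (+4, +5), (-4, +0) repeated.
step 10: apply (+1, +0) → a=-13, b=17
step 11: apply (+4, +5) → a=-9, b=22

a=-9, b=22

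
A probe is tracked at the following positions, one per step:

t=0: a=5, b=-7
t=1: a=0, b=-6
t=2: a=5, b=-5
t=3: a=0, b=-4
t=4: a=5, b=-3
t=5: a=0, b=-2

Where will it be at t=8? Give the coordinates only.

A: cycles through 5, 0 every 2 steps. Step 8 lands at position 0 of the cycle → 5.
B: linear, +1 per step → 1 at step 8.

a=5, b=1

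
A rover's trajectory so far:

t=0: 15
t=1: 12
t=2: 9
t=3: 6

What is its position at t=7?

-6

Constant displacement of -3 per step.
step 4: 6 − 3 → 3
step 5: 3 − 3 → 0
step 6: 0 − 3 → -3
step 7: -3 − 3 → -6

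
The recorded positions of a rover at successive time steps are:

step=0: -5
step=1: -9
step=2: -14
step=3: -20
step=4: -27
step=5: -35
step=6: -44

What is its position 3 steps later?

-77

Successive displacements: -4, -5, -6, -7, -8, -9 — each changes by -1.
step 7: -44 − 10 → -54
step 8: -54 − 11 → -65
step 9: -65 − 12 → -77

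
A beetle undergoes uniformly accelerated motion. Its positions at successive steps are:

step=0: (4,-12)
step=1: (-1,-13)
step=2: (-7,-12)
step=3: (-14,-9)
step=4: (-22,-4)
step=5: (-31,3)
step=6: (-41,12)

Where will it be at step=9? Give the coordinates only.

Taking differences between consecutive positions: (-5,-1), (-6,+1), (-7,+3), (-8,+5), (-9,+7), (-10,+9). These grow by (-1,+2) each step.
step 7: (-41,12) + (-11,+11) → (-52,23)
step 8: (-52,23) + (-12,+13) → (-64,36)
step 9: (-64,36) + (-13,+15) → (-77,51)

(-77,51)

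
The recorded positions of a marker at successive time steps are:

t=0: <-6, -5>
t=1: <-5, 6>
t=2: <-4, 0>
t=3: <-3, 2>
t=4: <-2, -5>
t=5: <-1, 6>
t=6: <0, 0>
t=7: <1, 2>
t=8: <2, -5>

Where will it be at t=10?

<4, 0>

First: linear, +1 per step → 4 at step 10.
Second: cycles through -5, 6, 0, 2 every 4 steps. Step 10 lands at position 2 of the cycle → 0.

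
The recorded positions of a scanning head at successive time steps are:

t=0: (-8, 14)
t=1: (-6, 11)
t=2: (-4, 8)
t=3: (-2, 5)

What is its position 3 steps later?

The position changes by (+2, -3) every step.
step 4: (-2, 5) + (+2, -3) → (0, 2)
step 5: (0, 2) + (+2, -3) → (2, -1)
step 6: (2, -1) + (+2, -3) → (4, -4)

(4, -4)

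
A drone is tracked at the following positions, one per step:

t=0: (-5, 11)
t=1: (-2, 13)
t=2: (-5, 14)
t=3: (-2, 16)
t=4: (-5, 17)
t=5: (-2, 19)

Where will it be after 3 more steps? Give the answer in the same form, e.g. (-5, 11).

Differencing gives (+3, +2), (-3, +1), (+3, +2), (-3, +1), (+3, +2). This is the pattern (+3, +2), (-3, +1) repeated.
step 6: apply (-3, +1) → (-5, 20)
step 7: apply (+3, +2) → (-2, 22)
step 8: apply (-3, +1) → (-5, 23)

(-5, 23)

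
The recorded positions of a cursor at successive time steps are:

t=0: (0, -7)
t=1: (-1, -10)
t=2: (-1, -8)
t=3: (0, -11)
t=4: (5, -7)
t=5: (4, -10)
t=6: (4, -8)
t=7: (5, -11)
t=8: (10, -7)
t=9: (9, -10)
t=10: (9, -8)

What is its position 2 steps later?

(15, -7)

Differencing gives (-1, -3), (+0, +2), (+1, -3), (+5, +4), (-1, -3), (+0, +2), (+1, -3), (+5, +4), (-1, -3), (+0, +2). This is the pattern (-1, -3), (+0, +2), (+1, -3), (+5, +4) repeated.
step 11: apply (+1, -3) → (10, -11)
step 12: apply (+5, +4) → (15, -7)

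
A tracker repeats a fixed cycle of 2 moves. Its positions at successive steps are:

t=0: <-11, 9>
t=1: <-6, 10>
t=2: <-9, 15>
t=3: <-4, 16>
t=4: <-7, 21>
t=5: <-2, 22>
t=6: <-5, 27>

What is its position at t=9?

<2, 34>

Differencing gives <+5, +1>, <-3, +5>, <+5, +1>, <-3, +5>, <+5, +1>, <-3, +5>. This is the pattern <+5, +1>, <-3, +5> repeated.
step 7: apply <+5, +1> → <0, 28>
step 8: apply <-3, +5> → <-3, 33>
step 9: apply <+5, +1> → <2, 34>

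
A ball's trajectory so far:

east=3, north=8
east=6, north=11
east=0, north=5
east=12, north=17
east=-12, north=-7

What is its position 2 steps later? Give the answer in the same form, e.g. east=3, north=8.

The jumps are (+3,+3), (-6,-6), (+12,+12), (-24,-24) — a geometric progression with ratio -2.
step 5: east=-12, north=-7 + (+48,+48) → east=36, north=41
step 6: east=36, north=41 + (-96,-96) → east=-60, north=-55

east=-60, north=-55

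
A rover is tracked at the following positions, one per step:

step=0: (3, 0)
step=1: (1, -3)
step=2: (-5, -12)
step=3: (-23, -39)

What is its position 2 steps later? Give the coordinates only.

The jumps are (-2, -3), (-6, -9), (-18, -27) — a geometric progression with ratio 3.
step 4: (-23, -39) + (-54, -81) → (-77, -120)
step 5: (-77, -120) + (-162, -243) → (-239, -363)

(-239, -363)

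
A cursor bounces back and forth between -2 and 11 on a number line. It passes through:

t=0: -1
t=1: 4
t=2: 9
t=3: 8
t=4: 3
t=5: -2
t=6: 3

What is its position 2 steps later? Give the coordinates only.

9

The value reflects between -2 and 11, moving 5 per step.
  step 7: 3 → 8
  step 8: 8 → 9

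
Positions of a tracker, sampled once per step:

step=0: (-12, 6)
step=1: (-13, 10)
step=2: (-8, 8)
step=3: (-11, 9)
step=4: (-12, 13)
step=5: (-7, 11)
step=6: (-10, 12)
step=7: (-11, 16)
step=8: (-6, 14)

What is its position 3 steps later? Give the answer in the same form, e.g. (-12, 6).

(-5, 17)

Step-to-step displacements: (-1, +4), (+5, -2), (-3, +1), (-1, +4), (+5, -2), (-3, +1), (-1, +4), (+5, -2) — a repeating cycle of length 3.
step 9: apply (-3, +1) → (-9, 15)
step 10: apply (-1, +4) → (-10, 19)
step 11: apply (+5, -2) → (-5, 17)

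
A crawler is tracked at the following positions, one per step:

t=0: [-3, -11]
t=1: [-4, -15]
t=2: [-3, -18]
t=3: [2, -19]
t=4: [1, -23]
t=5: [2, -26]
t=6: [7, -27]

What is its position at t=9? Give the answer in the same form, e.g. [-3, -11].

The moves between consecutive positions are [-1, -4], [+1, -3], [+5, -1], [-1, -4], [+1, -3], [+5, -1]; they repeat the 3-cycle [[-1, -4], [+1, -3], [+5, -1]].
step 7: apply [-1, -4] → [6, -31]
step 8: apply [+1, -3] → [7, -34]
step 9: apply [+5, -1] → [12, -35]

[12, -35]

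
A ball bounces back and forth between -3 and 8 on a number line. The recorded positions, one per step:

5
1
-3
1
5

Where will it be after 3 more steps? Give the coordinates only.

-1

The value travels 4 per step and bounces off the walls at -3 and 8.
  step 5: 5 → 7
  step 6: 7 → 3
  step 7: 3 → -1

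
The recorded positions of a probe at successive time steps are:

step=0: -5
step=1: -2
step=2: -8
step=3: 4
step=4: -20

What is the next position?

28

Consecutive displacements +3, -6, +12, -24 scale by a factor of -2 each step.
step 5: -20 + 48 → 28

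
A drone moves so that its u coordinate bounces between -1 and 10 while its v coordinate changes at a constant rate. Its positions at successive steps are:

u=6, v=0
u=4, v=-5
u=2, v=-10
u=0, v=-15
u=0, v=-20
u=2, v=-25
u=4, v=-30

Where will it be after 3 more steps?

u=10, v=-45

The u coordinate reflects between -1 and 10, moving 2 per step.
  step 7: 4 → 6
  step 8: 6 → 8
  step 9: 8 → 10
The v coordinate changes by -5 each step: at step 9 it is -45.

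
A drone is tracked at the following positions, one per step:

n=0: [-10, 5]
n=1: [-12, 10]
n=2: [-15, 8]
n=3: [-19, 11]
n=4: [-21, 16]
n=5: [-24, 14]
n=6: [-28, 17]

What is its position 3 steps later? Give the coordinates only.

[-37, 23]

The moves between consecutive positions are [-2, +5], [-3, -2], [-4, +3], [-2, +5], [-3, -2], [-4, +3]; they repeat the 3-cycle [[-2, +5], [-3, -2], [-4, +3]].
step 7: apply [-2, +5] → [-30, 22]
step 8: apply [-3, -2] → [-33, 20]
step 9: apply [-4, +3] → [-37, 23]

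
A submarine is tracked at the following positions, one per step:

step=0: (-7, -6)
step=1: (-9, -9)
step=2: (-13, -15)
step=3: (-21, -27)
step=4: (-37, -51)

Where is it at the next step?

Step-to-step displacements: (-2, -3), (-4, -6), (-8, -12), (-16, -24); each is 2× the previous.
step 5: (-37, -51) + (-32, -48) → (-69, -99)

(-69, -99)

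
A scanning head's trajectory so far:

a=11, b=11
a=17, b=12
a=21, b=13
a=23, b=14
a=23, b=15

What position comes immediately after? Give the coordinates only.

a=21, b=16

First differences are (+6, +1), (+4, +1), (+2, +1), (+0, +1); their common second difference is (-2, +0) (constant acceleration).
step 5: a=23, b=15 + (-2, +1) → a=21, b=16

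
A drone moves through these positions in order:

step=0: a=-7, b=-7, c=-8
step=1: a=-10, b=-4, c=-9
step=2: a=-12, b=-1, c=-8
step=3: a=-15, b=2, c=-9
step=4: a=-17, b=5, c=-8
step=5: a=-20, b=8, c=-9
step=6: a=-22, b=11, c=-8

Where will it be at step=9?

a=-30, b=20, c=-9

Differencing gives (-3,+3,-1), (-2,+3,+1), (-3,+3,-1), (-2,+3,+1), (-3,+3,-1), (-2,+3,+1). This is the pattern (-3,+3,-1), (-2,+3,+1) repeated.
step 7: apply (-3,+3,-1) → a=-25, b=14, c=-9
step 8: apply (-2,+3,+1) → a=-27, b=17, c=-8
step 9: apply (-3,+3,-1) → a=-30, b=20, c=-9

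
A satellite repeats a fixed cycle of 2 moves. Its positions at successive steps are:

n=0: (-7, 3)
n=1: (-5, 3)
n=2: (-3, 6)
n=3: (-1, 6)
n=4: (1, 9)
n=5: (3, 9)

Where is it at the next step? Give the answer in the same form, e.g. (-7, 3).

The moves between consecutive positions are (+2, +0), (+2, +3), (+2, +0), (+2, +3), (+2, +0); they repeat the 2-cycle [(+2, +0), (+2, +3)].
step 6: apply (+2, +3) → (5, 12)

(5, 12)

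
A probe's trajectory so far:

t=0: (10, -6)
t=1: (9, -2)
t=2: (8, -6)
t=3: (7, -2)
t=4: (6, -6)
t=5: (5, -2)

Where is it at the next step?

(4, -6)

The moves between consecutive positions are (-1, +4), (-1, -4), (-1, +4), (-1, -4), (-1, +4); they repeat the 2-cycle [(-1, +4), (-1, -4)].
step 6: apply (-1, -4) → (4, -6)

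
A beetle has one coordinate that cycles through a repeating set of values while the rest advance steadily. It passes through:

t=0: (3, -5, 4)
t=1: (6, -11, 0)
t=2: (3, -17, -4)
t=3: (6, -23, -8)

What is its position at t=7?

The first coordinate repeats the cycle [3, 6] with period 2; step 7 mod 2 = 1, giving 6.
The second coordinate changes by -6 each step, so at step 7 it is -5 + 7·(-6) = -47.
The third coordinate changes by -4 each step, so at step 7 it is 4 + 7·(-4) = -24.

(6, -47, -24)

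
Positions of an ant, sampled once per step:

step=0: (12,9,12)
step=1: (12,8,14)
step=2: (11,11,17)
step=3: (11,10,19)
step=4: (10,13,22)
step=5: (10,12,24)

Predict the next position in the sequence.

(9,15,27)

Differencing gives (+0,-1,+2), (-1,+3,+3), (+0,-1,+2), (-1,+3,+3), (+0,-1,+2). This is the pattern (+0,-1,+2), (-1,+3,+3) repeated.
step 6: apply (-1,+3,+3) → (9,15,27)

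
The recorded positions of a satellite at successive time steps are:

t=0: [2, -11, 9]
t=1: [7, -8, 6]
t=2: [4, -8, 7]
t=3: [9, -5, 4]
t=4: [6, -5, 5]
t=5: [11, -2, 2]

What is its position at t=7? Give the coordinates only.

[13, 1, 0]

Differencing gives [+5, +3, -3], [-3, +0, +1], [+5, +3, -3], [-3, +0, +1], [+5, +3, -3]. This is the pattern [+5, +3, -3], [-3, +0, +1] repeated.
step 6: apply [-3, +0, +1] → [8, -2, 3]
step 7: apply [+5, +3, -3] → [13, 1, 0]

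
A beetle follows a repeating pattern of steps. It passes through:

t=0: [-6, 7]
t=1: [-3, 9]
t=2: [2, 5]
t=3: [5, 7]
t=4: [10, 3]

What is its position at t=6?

Step-to-step displacements: [+3, +2], [+5, -4], [+3, +2], [+5, -4] — a repeating cycle of length 2.
step 5: apply [+3, +2] → [13, 5]
step 6: apply [+5, -4] → [18, 1]

[18, 1]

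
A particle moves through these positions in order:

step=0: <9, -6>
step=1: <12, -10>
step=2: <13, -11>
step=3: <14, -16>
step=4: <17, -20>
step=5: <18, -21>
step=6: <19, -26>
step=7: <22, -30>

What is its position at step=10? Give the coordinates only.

<27, -40>

The moves between consecutive positions are <+3, -4>, <+1, -1>, <+1, -5>, <+3, -4>, <+1, -1>, <+1, -5>, <+3, -4>; they repeat the 3-cycle [<+3, -4>, <+1, -1>, <+1, -5>].
step 8: apply <+1, -1> → <23, -31>
step 9: apply <+1, -5> → <24, -36>
step 10: apply <+3, -4> → <27, -40>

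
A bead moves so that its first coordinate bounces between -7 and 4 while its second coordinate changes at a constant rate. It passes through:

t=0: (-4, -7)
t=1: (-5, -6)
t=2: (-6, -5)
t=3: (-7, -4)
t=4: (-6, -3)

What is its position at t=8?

(-2, 1)

The first coordinate travels 1 per step and bounces off the walls at -7 and 4.
  step 5: -6 → -5
  step 6: -5 → -4
  step 7: -4 → -3
  step 8: -3 → -2
The second coordinate changes by +1 each step: at step 8 it is 1.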